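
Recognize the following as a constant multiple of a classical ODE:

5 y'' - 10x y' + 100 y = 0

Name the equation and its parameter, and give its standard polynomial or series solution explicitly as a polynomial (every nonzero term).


All three coefficients share the factor 5; dividing through by 5 gives  y'' - 2x y' + 20 y = 0.
This matches the Hermite equation y'' - 2x y' + 2n y = 0 with 2n = 20, so n = 10; the polynomial solution is H_10(x).
With y = sum_k a_k x^k, matching x^k gives (k+2)(k+1) a_{k+2} = 2(k - n) a_k = 2(k - 10) a_k. The right side vanishes at k = 10, so the series with the parity of 10 terminates at degree 10.
Standard normalization: leading coefficient of H_n is 2^n, so a_10 = 2^10 = 1024. Work downward with a_k = (k+1)(k+2) a_{k+2} / (2(k - n)):
  a_8 = (9)(10)(1024) / (2(8 - 10)) = 92160/(-4) = -23040
  a_6 = (7)(8)(-23040) / (2(6 - 10)) = -1290240/(-8) = 161280
  a_4 = (5)(6)(161280) / (2(4 - 10)) = 4838400/(-12) = -403200
  a_2 = (3)(4)(-403200) / (2(2 - 10)) = -4838400/(-16) = 302400
  a_0 = (1)(2)(302400) / (2(0 - 10)) = 604800/(-20) = -30240
Hence H_10(x) = 1024 x^10 - 23040 x^8 + 161280 x^6 - 403200 x^4 + 302400 x^2 - 30240.

H_10(x); series = 1024 x^10 - 23040 x^8 + 161280 x^6 - 403200 x^4 + 302400 x^2 - 30240


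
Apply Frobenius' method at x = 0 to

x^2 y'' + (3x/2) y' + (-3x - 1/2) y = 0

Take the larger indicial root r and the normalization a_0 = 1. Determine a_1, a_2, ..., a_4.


Write in Frobenius form y'' + (p(x)/x) y' + (q(x)/x^2) y = 0:
  p(x) = 3/2,  q(x) = -3x - 1/2.
Indicial equation: r(r-1) + (3/2) r + (-1/2) = 0 -> roots r_1 = 1/2, r_2 = -1.
Take r = r_1 = 1/2. Let y(x) = x^r sum_{n>=0} a_n x^n with a_0 = 1.
Substitute y = x^r sum a_n x^n and match x^{r+n}. The recurrence is
  D(n) a_n - 3 a_{n-1} = 0,  where D(n) = (r+n)(r+n-1) + (3/2)(r+n) + (-1/2).
  a_n = 3 / D(n) * a_{n-1}.
Since the indicial polynomial factors as (r - r_1)(r - r_2), D(n) = (r_1 + n - r_1)(r_1 + n - r_2) = n(n + 3/2).
Evaluating step by step (a_0 = 1):
  n = 1: D(1) = 1(1 + 3/2) = 5/2; numerator = 3(1) = 3; a_1 = (3)/(5/2) = 6/5
  n = 2: D(2) = 2(2 + 3/2) = 7; numerator = 3(6/5) = 18/5; a_2 = (18/5)/(7) = 18/35
  n = 3: D(3) = 3(3 + 3/2) = 27/2; numerator = 3(18/35) = 54/35; a_3 = (54/35)/(27/2) = 4/35
  n = 4: D(4) = 4(4 + 3/2) = 22; numerator = 3(4/35) = 12/35; a_4 = (12/35)/(22) = 6/385

r = 1/2; a_0 = 1; a_1 = 6/5; a_2 = 18/35; a_3 = 4/35; a_4 = 6/385


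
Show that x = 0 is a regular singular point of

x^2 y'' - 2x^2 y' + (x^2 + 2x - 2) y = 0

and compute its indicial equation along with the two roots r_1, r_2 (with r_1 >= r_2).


Divide by x^2 to reach normal form y'' + P_1(x) y' + P_2(x) y = 0 with P_1(x) = -2 and P_2(x) = 1 + 2/x - 2/x^2.
x = 0 is a singular point because the y-coefficient 1 + 2/x - 2/x^2 has a pole at x = 0.
It is a regular singular point because x P_1(x) = p(x) = -2x and x^2 P_2(x) = q(x) = x^2 + 2x - 2 are polynomials, hence analytic at x = 0.
p(0) = 0,  q(0) = -2.
Indicial equation: r(r-1) + p(0) r + q(0) = 0, i.e. r^2 + (p(0) - 1) r + q(0) = 0, i.e. r^2 - 1 r - 2 = 0.
Discriminant: (-1)^2 - 4(-2) = 9, so r = (1 ± 3)/2.
Solving: r_1 = 2, r_2 = -1.

indicial: r^2 - 1 r - 2 = 0; roots r_1 = 2, r_2 = -1


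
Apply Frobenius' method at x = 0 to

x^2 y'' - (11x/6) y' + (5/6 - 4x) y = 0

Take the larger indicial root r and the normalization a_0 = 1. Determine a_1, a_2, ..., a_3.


Write in Frobenius form y'' + (p(x)/x) y' + (q(x)/x^2) y = 0:
  p(x) = -11/6,  q(x) = 5/6 - 4x.
Indicial equation: r(r-1) + (-11/6) r + (5/6) = 0 -> roots r_1 = 5/2, r_2 = 1/3.
Take r = r_1 = 5/2. Let y(x) = x^r sum_{n>=0} a_n x^n with a_0 = 1.
Substitute y = x^r sum a_n x^n and match x^{r+n}. The recurrence is
  D(n) a_n - 4 a_{n-1} = 0,  where D(n) = (r+n)(r+n-1) + (-11/6)(r+n) + (5/6).
  a_n = 4 / D(n) * a_{n-1}.
Since the indicial polynomial factors as (r - r_1)(r - r_2), D(n) = (r_1 + n - r_1)(r_1 + n - r_2) = n(n + 13/6).
Evaluating step by step (a_0 = 1):
  n = 1: D(1) = 1(1 + 13/6) = 19/6; numerator = 4(1) = 4; a_1 = (4)/(19/6) = 24/19
  n = 2: D(2) = 2(2 + 13/6) = 25/3; numerator = 4(24/19) = 96/19; a_2 = (96/19)/(25/3) = 288/475
  n = 3: D(3) = 3(3 + 13/6) = 31/2; numerator = 4(288/475) = 1152/475; a_3 = (1152/475)/(31/2) = 2304/14725

r = 5/2; a_0 = 1; a_1 = 24/19; a_2 = 288/475; a_3 = 2304/14725


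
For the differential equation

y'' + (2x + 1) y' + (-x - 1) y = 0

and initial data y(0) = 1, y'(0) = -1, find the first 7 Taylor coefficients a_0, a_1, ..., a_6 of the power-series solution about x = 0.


Ansatz: y(x) = sum_{n>=0} a_n x^n, so y'(x) = sum_{n>=1} n a_n x^(n-1) and y''(x) = sum_{n>=2} n(n-1) a_n x^(n-2).
Substitute into P(x) y'' + Q(x) y' + R(x) y = 0 with P(x) = 1, Q(x) = 2x + 1, R(x) = -x - 1, and match powers of x.
Initial conditions: a_0 = 1, a_1 = -1.
Setting the coefficient of each power of x to zero and solving order by order (substituting the coefficients already found):
  x^0: 2 a_2 + a_1 - a_0 = 0  ->  2 a_2 = -a_1 + a_0 = 2  ->  a_2 = 1
  x^1: 6 a_3 + 2 a_2 + a_1 - a_0 = 0  ->  6 a_3 = -2 a_2 - a_1 + a_0 = 0  ->  a_3 = 0
  x^2: 12 a_4 + 3 a_3 + 3 a_2 - a_1 = 0  ->  12 a_4 = -3 a_3 - 3 a_2 + a_1 = -4  ->  a_4 = -1/3
  x^3: 20 a_5 + 4 a_4 + 5 a_3 - a_2 = 0  ->  20 a_5 = -4 a_4 - 5 a_3 + a_2 = 7/3  ->  a_5 = 7/60
  x^4: 30 a_6 + 5 a_5 + 7 a_4 - a_3 = 0  ->  30 a_6 = -5 a_5 - 7 a_4 + a_3 = 7/4  ->  a_6 = 7/120
Truncated series: y(x) = 1 - x + x^2 - (1/3) x^4 + (7/60) x^5 + (7/120) x^6 + O(x^7).

a_0 = 1; a_1 = -1; a_2 = 1; a_3 = 0; a_4 = -1/3; a_5 = 7/60; a_6 = 7/120


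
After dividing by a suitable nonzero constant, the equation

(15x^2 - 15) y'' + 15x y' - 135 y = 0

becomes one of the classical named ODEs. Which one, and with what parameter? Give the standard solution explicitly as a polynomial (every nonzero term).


All three coefficients share the factor -15; dividing through by -15 gives  (1 - x^2) y'' - x y' + 9 y = 0.
This matches the Chebyshev equation (1 - x^2) y'' - x y' + n^2 y = 0 (note the -x y' term, not -2x y') with n^2 = 9, so n = 3; the polynomial solution is T_3(x).
With y = sum_k a_k x^k, matching x^k gives (k+2)(k+1) a_{k+2} = (k^2 - n^2) a_k = (k - 3)(k + 3) a_k. The right side vanishes at k = 3, so the series with the parity of 3 terminates at degree 3.
Standard normalization: leading coefficient of T_n is 2^(n-1), so a_3 = 2^2 = 4. Work downward with a_k = (k+1)(k+2) a_{k+2} / ((k - 3)(k + 3)):
  a_1 = (2)(3)(4) / ((1 - 3)(1 + 3)) = 24/(-8) = -3
Hence T_3(x) = 4 x^3 - 3 x.

T_3(x); series = 4 x^3 - 3 x


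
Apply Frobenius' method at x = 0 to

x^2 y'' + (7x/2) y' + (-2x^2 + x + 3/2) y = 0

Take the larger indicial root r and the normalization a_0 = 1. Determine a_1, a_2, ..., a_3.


Write in Frobenius form y'' + (p(x)/x) y' + (q(x)/x^2) y = 0:
  p(x) = 7/2,  q(x) = -2x^2 + x + 3/2.
Indicial equation: r(r-1) + (7/2) r + (3/2) = 0 -> roots r_1 = -1, r_2 = -3/2.
Take r = r_1 = -1. Let y(x) = x^r sum_{n>=0} a_n x^n with a_0 = 1.
Substitute y = x^r sum a_n x^n and match x^{r+n}. The recurrence is
  D(n) a_n + 1 a_{n-1} - 2 a_{n-2} = 0,  where D(n) = (r+n)(r+n-1) + (7/2)(r+n) + (3/2).
  a_n = [-1 a_{n-1} + 2 a_{n-2}] / D(n).
Since the indicial polynomial factors as (r - r_1)(r - r_2), D(n) = (r_1 + n - r_1)(r_1 + n - r_2) = n(n + 1/2).
Evaluating step by step (a_0 = 1):
  n = 1: D(1) = 1(1 + 1/2) = 3/2; numerator = -1(1) = -1; a_1 = (-1)/(3/2) = -2/3
  n = 2: D(2) = 2(2 + 1/2) = 5; numerator = -1(-2/3) + 2(1) = 8/3; a_2 = (8/3)/(5) = 8/15
  n = 3: D(3) = 3(3 + 1/2) = 21/2; numerator = -1(8/15) + 2(-2/3) = -28/15; a_3 = (-28/15)/(21/2) = -8/45

r = -1; a_0 = 1; a_1 = -2/3; a_2 = 8/15; a_3 = -8/45


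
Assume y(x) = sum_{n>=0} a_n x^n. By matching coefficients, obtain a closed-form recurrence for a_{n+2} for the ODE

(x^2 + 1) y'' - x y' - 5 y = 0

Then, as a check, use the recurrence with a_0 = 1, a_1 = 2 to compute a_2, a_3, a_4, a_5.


Substitute y = sum_n a_n x^n.
(1 + 1 x^2) y'' contributes (n+2)(n+1) a_{n+2} + n(n-1) a_n at x^n.
-x y'(x) contributes -n a_n at x^n.
-5 y(x) contributes -5 a_n at x^n.
Matching x^n: (n+2)(n+1) a_{n+2} + (n(n-1) - n - 5) a_n = 0.
Thus a_{n+2} = (-n(n-1) + n + 5) / ((n+1)(n+2)) * a_n.

Check with a_0 = 1, a_1 = 2 (apply the recurrence for n = 0, 1, 2, 3): a_0 = 1, a_1 = 2, a_2 = 5/2, a_3 = 2, a_4 = 25/24, a_5 = 1/5.

a_(n+2) = (-n(n-1) + n + 5) / ((n+1)(n+2)) * a_n; check: a_0 = 1, a_1 = 2, a_2 = 5/2, a_3 = 2, a_4 = 25/24, a_5 = 1/5


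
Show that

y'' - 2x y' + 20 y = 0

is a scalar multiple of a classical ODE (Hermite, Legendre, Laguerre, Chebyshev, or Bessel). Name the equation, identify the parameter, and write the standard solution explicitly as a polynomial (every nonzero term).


The equation is already in a standard form:  y'' - 2x y' + 20 y = 0.
This matches the Hermite equation y'' - 2x y' + 2n y = 0 with 2n = 20, so n = 10; the polynomial solution is H_10(x).
With y = sum_k a_k x^k, matching x^k gives (k+2)(k+1) a_{k+2} = 2(k - n) a_k = 2(k - 10) a_k. The right side vanishes at k = 10, so the series with the parity of 10 terminates at degree 10.
Standard normalization: leading coefficient of H_n is 2^n, so a_10 = 2^10 = 1024. Work downward with a_k = (k+1)(k+2) a_{k+2} / (2(k - n)):
  a_8 = (9)(10)(1024) / (2(8 - 10)) = 92160/(-4) = -23040
  a_6 = (7)(8)(-23040) / (2(6 - 10)) = -1290240/(-8) = 161280
  a_4 = (5)(6)(161280) / (2(4 - 10)) = 4838400/(-12) = -403200
  a_2 = (3)(4)(-403200) / (2(2 - 10)) = -4838400/(-16) = 302400
  a_0 = (1)(2)(302400) / (2(0 - 10)) = 604800/(-20) = -30240
Hence H_10(x) = 1024 x^10 - 23040 x^8 + 161280 x^6 - 403200 x^4 + 302400 x^2 - 30240.

H_10(x); series = 1024 x^10 - 23040 x^8 + 161280 x^6 - 403200 x^4 + 302400 x^2 - 30240


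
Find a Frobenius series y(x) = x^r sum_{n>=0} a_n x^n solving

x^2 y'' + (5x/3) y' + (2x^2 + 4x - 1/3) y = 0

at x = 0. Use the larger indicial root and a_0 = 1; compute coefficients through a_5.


Write in Frobenius form y'' + (p(x)/x) y' + (q(x)/x^2) y = 0:
  p(x) = 5/3,  q(x) = 2x^2 + 4x - 1/3.
Indicial equation: r(r-1) + (5/3) r + (-1/3) = 0 -> roots r_1 = 1/3, r_2 = -1.
Take r = r_1 = 1/3. Let y(x) = x^r sum_{n>=0} a_n x^n with a_0 = 1.
Substitute y = x^r sum a_n x^n and match x^{r+n}. The recurrence is
  D(n) a_n + 4 a_{n-1} + 2 a_{n-2} = 0,  where D(n) = (r+n)(r+n-1) + (5/3)(r+n) + (-1/3).
  a_n = [-4 a_{n-1} - 2 a_{n-2}] / D(n).
Since the indicial polynomial factors as (r - r_1)(r - r_2), D(n) = (r_1 + n - r_1)(r_1 + n - r_2) = n(n + 4/3).
Evaluating step by step (a_0 = 1):
  n = 1: D(1) = 1(1 + 4/3) = 7/3; numerator = -4(1) = -4; a_1 = (-4)/(7/3) = -12/7
  n = 2: D(2) = 2(2 + 4/3) = 20/3; numerator = -4(-12/7) - 2(1) = 34/7; a_2 = (34/7)/(20/3) = 51/70
  n = 3: D(3) = 3(3 + 4/3) = 13; numerator = -4(51/70) - 2(-12/7) = 18/35; a_3 = (18/35)/(13) = 18/455
  n = 4: D(4) = 4(4 + 4/3) = 64/3; numerator = -4(18/455) - 2(51/70) = -21/13; a_4 = (-21/13)/(64/3) = -63/832
  n = 5: D(5) = 5(5 + 4/3) = 95/3; numerator = -4(-63/832) - 2(18/455) = 1629/7280; a_5 = (1629/7280)/(95/3) = 4887/691600

r = 1/3; a_0 = 1; a_1 = -12/7; a_2 = 51/70; a_3 = 18/455; a_4 = -63/832; a_5 = 4887/691600


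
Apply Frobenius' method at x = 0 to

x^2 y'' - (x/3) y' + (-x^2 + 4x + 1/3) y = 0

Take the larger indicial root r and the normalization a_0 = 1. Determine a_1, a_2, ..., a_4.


Write in Frobenius form y'' + (p(x)/x) y' + (q(x)/x^2) y = 0:
  p(x) = -1/3,  q(x) = -x^2 + 4x + 1/3.
Indicial equation: r(r-1) + (-1/3) r + (1/3) = 0 -> roots r_1 = 1, r_2 = 1/3.
Take r = r_1 = 1. Let y(x) = x^r sum_{n>=0} a_n x^n with a_0 = 1.
Substitute y = x^r sum a_n x^n and match x^{r+n}. The recurrence is
  D(n) a_n + 4 a_{n-1} - 1 a_{n-2} = 0,  where D(n) = (r+n)(r+n-1) + (-1/3)(r+n) + (1/3).
  a_n = [-4 a_{n-1} + 1 a_{n-2}] / D(n).
Since the indicial polynomial factors as (r - r_1)(r - r_2), D(n) = (r_1 + n - r_1)(r_1 + n - r_2) = n(n + 2/3).
Evaluating step by step (a_0 = 1):
  n = 1: D(1) = 1(1 + 2/3) = 5/3; numerator = -4(1) = -4; a_1 = (-4)/(5/3) = -12/5
  n = 2: D(2) = 2(2 + 2/3) = 16/3; numerator = -4(-12/5) + 1(1) = 53/5; a_2 = (53/5)/(16/3) = 159/80
  n = 3: D(3) = 3(3 + 2/3) = 11; numerator = -4(159/80) + 1(-12/5) = -207/20; a_3 = (-207/20)/(11) = -207/220
  n = 4: D(4) = 4(4 + 2/3) = 56/3; numerator = -4(-207/220) + 1(159/80) = 5061/880; a_4 = (5061/880)/(56/3) = 2169/7040

r = 1; a_0 = 1; a_1 = -12/5; a_2 = 159/80; a_3 = -207/220; a_4 = 2169/7040


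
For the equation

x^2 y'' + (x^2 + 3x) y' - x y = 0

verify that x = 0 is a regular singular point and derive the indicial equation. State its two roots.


Divide by x^2 to reach normal form y'' + P_1(x) y' + P_2(x) y = 0 with P_1(x) = 1 + 3/x and P_2(x) = -1/x.
x = 0 is a singular point because the y'-coefficient 1 + 3/x has a pole at x = 0 and the y-coefficient -1/x has a pole at x = 0.
It is a regular singular point because x P_1(x) = p(x) = x + 3 and x^2 P_2(x) = q(x) = -x are polynomials, hence analytic at x = 0.
p(0) = 3,  q(0) = 0.
Indicial equation: r(r-1) + p(0) r + q(0) = 0, i.e. r^2 + (p(0) - 1) r + q(0) = 0, i.e. r^2 + 2 r = 0.
Discriminant: (2)^2 - 4(0) = 4, so r = (-2 ± 2)/2.
Solving: r_1 = 0, r_2 = -2.

indicial: r^2 + 2 r = 0; roots r_1 = 0, r_2 = -2


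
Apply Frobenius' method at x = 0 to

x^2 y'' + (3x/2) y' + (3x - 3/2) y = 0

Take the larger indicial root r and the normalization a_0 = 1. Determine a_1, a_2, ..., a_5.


Write in Frobenius form y'' + (p(x)/x) y' + (q(x)/x^2) y = 0:
  p(x) = 3/2,  q(x) = 3x - 3/2.
Indicial equation: r(r-1) + (3/2) r + (-3/2) = 0 -> roots r_1 = 1, r_2 = -3/2.
Take r = r_1 = 1. Let y(x) = x^r sum_{n>=0} a_n x^n with a_0 = 1.
Substitute y = x^r sum a_n x^n and match x^{r+n}. The recurrence is
  D(n) a_n + 3 a_{n-1} = 0,  where D(n) = (r+n)(r+n-1) + (3/2)(r+n) + (-3/2).
  a_n = -3 / D(n) * a_{n-1}.
Since the indicial polynomial factors as (r - r_1)(r - r_2), D(n) = (r_1 + n - r_1)(r_1 + n - r_2) = n(n + 5/2).
Evaluating step by step (a_0 = 1):
  n = 1: D(1) = 1(1 + 5/2) = 7/2; numerator = -3(1) = -3; a_1 = (-3)/(7/2) = -6/7
  n = 2: D(2) = 2(2 + 5/2) = 9; numerator = -3(-6/7) = 18/7; a_2 = (18/7)/(9) = 2/7
  n = 3: D(3) = 3(3 + 5/2) = 33/2; numerator = -3(2/7) = -6/7; a_3 = (-6/7)/(33/2) = -4/77
  n = 4: D(4) = 4(4 + 5/2) = 26; numerator = -3(-4/77) = 12/77; a_4 = (12/77)/(26) = 6/1001
  n = 5: D(5) = 5(5 + 5/2) = 75/2; numerator = -3(6/1001) = -18/1001; a_5 = (-18/1001)/(75/2) = -12/25025

r = 1; a_0 = 1; a_1 = -6/7; a_2 = 2/7; a_3 = -4/77; a_4 = 6/1001; a_5 = -12/25025


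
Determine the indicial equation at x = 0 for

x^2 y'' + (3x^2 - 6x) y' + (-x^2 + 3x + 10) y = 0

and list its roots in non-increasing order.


Divide by x^2 to reach normal form y'' + P_1(x) y' + P_2(x) y = 0 with P_1(x) = 3 - 6/x and P_2(x) = -1 + 3/x + 10/x^2.
x = 0 is a singular point because the y'-coefficient 3 - 6/x has a pole at x = 0 and the y-coefficient -1 + 3/x + 10/x^2 has a pole at x = 0.
It is a regular singular point because x P_1(x) = p(x) = 3x - 6 and x^2 P_2(x) = q(x) = -x^2 + 3x + 10 are polynomials, hence analytic at x = 0.
p(0) = -6,  q(0) = 10.
Indicial equation: r(r-1) + p(0) r + q(0) = 0, i.e. r^2 + (p(0) - 1) r + q(0) = 0, i.e. r^2 - 7 r + 10 = 0.
Discriminant: (-7)^2 - 4(10) = 9, so r = (7 ± 3)/2.
Solving: r_1 = 5, r_2 = 2.

indicial: r^2 - 7 r + 10 = 0; roots r_1 = 5, r_2 = 2


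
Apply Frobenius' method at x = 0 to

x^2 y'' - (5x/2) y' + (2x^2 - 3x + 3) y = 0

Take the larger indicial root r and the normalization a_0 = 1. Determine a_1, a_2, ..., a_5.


Write in Frobenius form y'' + (p(x)/x) y' + (q(x)/x^2) y = 0:
  p(x) = -5/2,  q(x) = 2x^2 - 3x + 3.
Indicial equation: r(r-1) + (-5/2) r + (3) = 0 -> roots r_1 = 2, r_2 = 3/2.
Take r = r_1 = 2. Let y(x) = x^r sum_{n>=0} a_n x^n with a_0 = 1.
Substitute y = x^r sum a_n x^n and match x^{r+n}. The recurrence is
  D(n) a_n - 3 a_{n-1} + 2 a_{n-2} = 0,  where D(n) = (r+n)(r+n-1) + (-5/2)(r+n) + (3).
  a_n = [3 a_{n-1} - 2 a_{n-2}] / D(n).
Since the indicial polynomial factors as (r - r_1)(r - r_2), D(n) = (r_1 + n - r_1)(r_1 + n - r_2) = n(n + 1/2).
Evaluating step by step (a_0 = 1):
  n = 1: D(1) = 1(1 + 1/2) = 3/2; numerator = 3(1) = 3; a_1 = (3)/(3/2) = 2
  n = 2: D(2) = 2(2 + 1/2) = 5; numerator = 3(2) - 2(1) = 4; a_2 = (4)/(5) = 4/5
  n = 3: D(3) = 3(3 + 1/2) = 21/2; numerator = 3(4/5) - 2(2) = -8/5; a_3 = (-8/5)/(21/2) = -16/105
  n = 4: D(4) = 4(4 + 1/2) = 18; numerator = 3(-16/105) - 2(4/5) = -72/35; a_4 = (-72/35)/(18) = -4/35
  n = 5: D(5) = 5(5 + 1/2) = 55/2; numerator = 3(-4/35) - 2(-16/105) = -4/105; a_5 = (-4/105)/(55/2) = -8/5775

r = 2; a_0 = 1; a_1 = 2; a_2 = 4/5; a_3 = -16/105; a_4 = -4/35; a_5 = -8/5775


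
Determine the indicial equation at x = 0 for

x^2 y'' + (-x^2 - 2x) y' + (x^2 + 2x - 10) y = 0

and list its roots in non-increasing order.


Divide by x^2 to reach normal form y'' + P_1(x) y' + P_2(x) y = 0 with P_1(x) = -1 - 2/x and P_2(x) = 1 + 2/x - 10/x^2.
x = 0 is a singular point because the y'-coefficient -1 - 2/x has a pole at x = 0 and the y-coefficient 1 + 2/x - 10/x^2 has a pole at x = 0.
It is a regular singular point because x P_1(x) = p(x) = -x - 2 and x^2 P_2(x) = q(x) = x^2 + 2x - 10 are polynomials, hence analytic at x = 0.
p(0) = -2,  q(0) = -10.
Indicial equation: r(r-1) + p(0) r + q(0) = 0, i.e. r^2 + (p(0) - 1) r + q(0) = 0, i.e. r^2 - 3 r - 10 = 0.
Discriminant: (-3)^2 - 4(-10) = 49, so r = (3 ± 7)/2.
Solving: r_1 = 5, r_2 = -2.

indicial: r^2 - 3 r - 10 = 0; roots r_1 = 5, r_2 = -2


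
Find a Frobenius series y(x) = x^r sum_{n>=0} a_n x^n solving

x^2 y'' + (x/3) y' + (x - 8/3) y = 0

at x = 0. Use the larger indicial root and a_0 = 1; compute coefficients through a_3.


Write in Frobenius form y'' + (p(x)/x) y' + (q(x)/x^2) y = 0:
  p(x) = 1/3,  q(x) = x - 8/3.
Indicial equation: r(r-1) + (1/3) r + (-8/3) = 0 -> roots r_1 = 2, r_2 = -4/3.
Take r = r_1 = 2. Let y(x) = x^r sum_{n>=0} a_n x^n with a_0 = 1.
Substitute y = x^r sum a_n x^n and match x^{r+n}. The recurrence is
  D(n) a_n + 1 a_{n-1} = 0,  where D(n) = (r+n)(r+n-1) + (1/3)(r+n) + (-8/3).
  a_n = -1 / D(n) * a_{n-1}.
Since the indicial polynomial factors as (r - r_1)(r - r_2), D(n) = (r_1 + n - r_1)(r_1 + n - r_2) = n(n + 10/3).
Evaluating step by step (a_0 = 1):
  n = 1: D(1) = 1(1 + 10/3) = 13/3; numerator = -1(1) = -1; a_1 = (-1)/(13/3) = -3/13
  n = 2: D(2) = 2(2 + 10/3) = 32/3; numerator = -1(-3/13) = 3/13; a_2 = (3/13)/(32/3) = 9/416
  n = 3: D(3) = 3(3 + 10/3) = 19; numerator = -1(9/416) = -9/416; a_3 = (-9/416)/(19) = -9/7904

r = 2; a_0 = 1; a_1 = -3/13; a_2 = 9/416; a_3 = -9/7904


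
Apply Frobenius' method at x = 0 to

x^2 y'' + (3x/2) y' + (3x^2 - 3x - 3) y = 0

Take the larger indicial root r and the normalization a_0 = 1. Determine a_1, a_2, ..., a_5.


Write in Frobenius form y'' + (p(x)/x) y' + (q(x)/x^2) y = 0:
  p(x) = 3/2,  q(x) = 3x^2 - 3x - 3.
Indicial equation: r(r-1) + (3/2) r + (-3) = 0 -> roots r_1 = 3/2, r_2 = -2.
Take r = r_1 = 3/2. Let y(x) = x^r sum_{n>=0} a_n x^n with a_0 = 1.
Substitute y = x^r sum a_n x^n and match x^{r+n}. The recurrence is
  D(n) a_n - 3 a_{n-1} + 3 a_{n-2} = 0,  where D(n) = (r+n)(r+n-1) + (3/2)(r+n) + (-3).
  a_n = [3 a_{n-1} - 3 a_{n-2}] / D(n).
Since the indicial polynomial factors as (r - r_1)(r - r_2), D(n) = (r_1 + n - r_1)(r_1 + n - r_2) = n(n + 7/2).
Evaluating step by step (a_0 = 1):
  n = 1: D(1) = 1(1 + 7/2) = 9/2; numerator = 3(1) = 3; a_1 = (3)/(9/2) = 2/3
  n = 2: D(2) = 2(2 + 7/2) = 11; numerator = 3(2/3) - 3(1) = -1; a_2 = (-1)/(11) = -1/11
  n = 3: D(3) = 3(3 + 7/2) = 39/2; numerator = 3(-1/11) - 3(2/3) = -25/11; a_3 = (-25/11)/(39/2) = -50/429
  n = 4: D(4) = 4(4 + 7/2) = 30; numerator = 3(-50/429) - 3(-1/11) = -1/13; a_4 = (-1/13)/(30) = -1/390
  n = 5: D(5) = 5(5 + 7/2) = 85/2; numerator = 3(-1/390) - 3(-50/429) = 489/1430; a_5 = (489/1430)/(85/2) = 489/60775

r = 3/2; a_0 = 1; a_1 = 2/3; a_2 = -1/11; a_3 = -50/429; a_4 = -1/390; a_5 = 489/60775


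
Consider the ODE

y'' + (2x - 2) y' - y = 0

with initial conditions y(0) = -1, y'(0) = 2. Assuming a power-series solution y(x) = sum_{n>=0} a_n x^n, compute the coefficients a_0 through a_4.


Ansatz: y(x) = sum_{n>=0} a_n x^n, so y'(x) = sum_{n>=1} n a_n x^(n-1) and y''(x) = sum_{n>=2} n(n-1) a_n x^(n-2).
Substitute into P(x) y'' + Q(x) y' + R(x) y = 0 with P(x) = 1, Q(x) = 2x - 2, R(x) = -1, and match powers of x.
Initial conditions: a_0 = -1, a_1 = 2.
Setting the coefficient of each power of x to zero and solving order by order (substituting the coefficients already found):
  x^0: 2 a_2 - 2 a_1 - a_0 = 0  ->  2 a_2 = 2 a_1 + a_0 = 3  ->  a_2 = 3/2
  x^1: 6 a_3 - 4 a_2 + a_1 = 0  ->  6 a_3 = 4 a_2 - a_1 = 4  ->  a_3 = 2/3
  x^2: 12 a_4 - 6 a_3 + 3 a_2 = 0  ->  12 a_4 = 6 a_3 - 3 a_2 = -1/2  ->  a_4 = -1/24
Truncated series: y(x) = -1 + 2 x + (3/2) x^2 + (2/3) x^3 - (1/24) x^4 + O(x^5).

a_0 = -1; a_1 = 2; a_2 = 3/2; a_3 = 2/3; a_4 = -1/24


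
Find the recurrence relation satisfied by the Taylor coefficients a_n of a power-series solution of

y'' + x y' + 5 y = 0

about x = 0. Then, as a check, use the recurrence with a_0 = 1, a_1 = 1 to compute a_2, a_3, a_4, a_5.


Substitute y = sum_n a_n x^n.
y''(x) has coefficient (n+2)(n+1) a_{n+2} at x^n;
x y'(x) has coefficient n a_n at x^n (shift);
5 y(x) has coefficient 5 a_n at x^n.
Matching x^n: (n+2)(n+1) a_{n+2} + (n + 5) a_n = 0.
Thus a_{n+2} = (-n - 5) / ((n+1)(n+2)) * a_n.

Check with a_0 = 1, a_1 = 1 (apply the recurrence for n = 0, 1, 2, 3): a_0 = 1, a_1 = 1, a_2 = -5/2, a_3 = -1, a_4 = 35/24, a_5 = 2/5.

a_(n+2) = (-n - 5) / ((n+1)(n+2)) * a_n; check: a_0 = 1, a_1 = 1, a_2 = -5/2, a_3 = -1, a_4 = 35/24, a_5 = 2/5


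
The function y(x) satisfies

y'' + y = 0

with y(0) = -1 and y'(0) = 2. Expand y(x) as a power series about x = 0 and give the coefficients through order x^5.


Ansatz: y(x) = sum_{n>=0} a_n x^n, so y'(x) = sum_{n>=1} n a_n x^(n-1) and y''(x) = sum_{n>=2} n(n-1) a_n x^(n-2).
Substitute into P(x) y'' + Q(x) y' + R(x) y = 0 with P(x) = 1, Q(x) = 0, R(x) = 1, and match powers of x.
Initial conditions: a_0 = -1, a_1 = 2.
Setting the coefficient of each power of x to zero and solving order by order (substituting the coefficients already found):
  x^0: 2 a_2 + a_0 = 0  ->  2 a_2 = -a_0 = 1  ->  a_2 = 1/2
  x^1: 6 a_3 + a_1 = 0  ->  6 a_3 = -a_1 = -2  ->  a_3 = -1/3
  x^2: 12 a_4 + a_2 = 0  ->  12 a_4 = -a_2 = -1/2  ->  a_4 = -1/24
  x^3: 20 a_5 + a_3 = 0  ->  20 a_5 = -a_3 = 1/3  ->  a_5 = 1/60
Truncated series: y(x) = -1 + 2 x + (1/2) x^2 - (1/3) x^3 - (1/24) x^4 + (1/60) x^5 + O(x^6).

a_0 = -1; a_1 = 2; a_2 = 1/2; a_3 = -1/3; a_4 = -1/24; a_5 = 1/60


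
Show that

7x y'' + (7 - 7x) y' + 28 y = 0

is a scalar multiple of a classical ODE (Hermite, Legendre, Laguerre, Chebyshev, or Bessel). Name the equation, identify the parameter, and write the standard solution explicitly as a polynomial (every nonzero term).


All three coefficients share the factor 7; dividing through by 7 gives  x y'' + (1 - x) y' + 4 y = 0.
This matches the Laguerre equation x y'' + (1 - x) y' + n y = 0 with n = 4; the polynomial solution is L_4(x).
With y = sum_k a_k x^k, matching x^k gives (k+1)k a_{k+1} + (k+1) a_{k+1} - k a_k + n a_k = 0, i.e. (k+1)^2 a_{k+1} = (k - n) a_k = (k - 4) a_k. The right side vanishes at k = 4, so the series terminates at degree 4.
Standard normalization L_n(0) = 1 gives a_0 = 1. Work upward with a_{k+1} = (k - 4) a_k / (k+1)^2:
  a_1 = (0 - 4)(1) / 1^2 = -4/1 = -4
  a_2 = (1 - 4)(-4) / 2^2 = 12/4 = 3
  a_3 = (2 - 4)(3) / 3^2 = -6/9 = -2/3
  a_4 = (3 - 4)(-2/3) / 4^2 = (2/3)/16 = 1/24
Hence L_4(x) = x^4/24 - 2 x^3/3 + 3 x^2 - 4 x + 1.

L_4(x); series = x^4/24 - 2 x^3/3 + 3 x^2 - 4 x + 1


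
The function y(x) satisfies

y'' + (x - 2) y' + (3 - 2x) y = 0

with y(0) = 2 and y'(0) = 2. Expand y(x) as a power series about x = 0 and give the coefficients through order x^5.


Ansatz: y(x) = sum_{n>=0} a_n x^n, so y'(x) = sum_{n>=1} n a_n x^(n-1) and y''(x) = sum_{n>=2} n(n-1) a_n x^(n-2).
Substitute into P(x) y'' + Q(x) y' + R(x) y = 0 with P(x) = 1, Q(x) = x - 2, R(x) = 3 - 2x, and match powers of x.
Initial conditions: a_0 = 2, a_1 = 2.
Setting the coefficient of each power of x to zero and solving order by order (substituting the coefficients already found):
  x^0: 2 a_2 - 2 a_1 + 3 a_0 = 0  ->  2 a_2 = 2 a_1 - 3 a_0 = -2  ->  a_2 = -1
  x^1: 6 a_3 - 4 a_2 + 4 a_1 - 2 a_0 = 0  ->  6 a_3 = 4 a_2 - 4 a_1 + 2 a_0 = -8  ->  a_3 = -4/3
  x^2: 12 a_4 - 6 a_3 + 5 a_2 - 2 a_1 = 0  ->  12 a_4 = 6 a_3 - 5 a_2 + 2 a_1 = 1  ->  a_4 = 1/12
  x^3: 20 a_5 - 8 a_4 + 6 a_3 - 2 a_2 = 0  ->  20 a_5 = 8 a_4 - 6 a_3 + 2 a_2 = 20/3  ->  a_5 = 1/3
Truncated series: y(x) = 2 + 2 x - x^2 - (4/3) x^3 + (1/12) x^4 + (1/3) x^5 + O(x^6).

a_0 = 2; a_1 = 2; a_2 = -1; a_3 = -4/3; a_4 = 1/12; a_5 = 1/3


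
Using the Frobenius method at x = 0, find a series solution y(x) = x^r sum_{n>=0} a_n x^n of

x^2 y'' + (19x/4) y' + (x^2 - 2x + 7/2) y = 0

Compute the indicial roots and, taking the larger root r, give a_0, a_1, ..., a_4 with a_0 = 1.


Write in Frobenius form y'' + (p(x)/x) y' + (q(x)/x^2) y = 0:
  p(x) = 19/4,  q(x) = x^2 - 2x + 7/2.
Indicial equation: r(r-1) + (19/4) r + (7/2) = 0 -> roots r_1 = -7/4, r_2 = -2.
Take r = r_1 = -7/4. Let y(x) = x^r sum_{n>=0} a_n x^n with a_0 = 1.
Substitute y = x^r sum a_n x^n and match x^{r+n}. The recurrence is
  D(n) a_n - 2 a_{n-1} + 1 a_{n-2} = 0,  where D(n) = (r+n)(r+n-1) + (19/4)(r+n) + (7/2).
  a_n = [2 a_{n-1} - 1 a_{n-2}] / D(n).
Since the indicial polynomial factors as (r - r_1)(r - r_2), D(n) = (r_1 + n - r_1)(r_1 + n - r_2) = n(n + 1/4).
Evaluating step by step (a_0 = 1):
  n = 1: D(1) = 1(1 + 1/4) = 5/4; numerator = 2(1) = 2; a_1 = (2)/(5/4) = 8/5
  n = 2: D(2) = 2(2 + 1/4) = 9/2; numerator = 2(8/5) - 1(1) = 11/5; a_2 = (11/5)/(9/2) = 22/45
  n = 3: D(3) = 3(3 + 1/4) = 39/4; numerator = 2(22/45) - 1(8/5) = -28/45; a_3 = (-28/45)/(39/4) = -112/1755
  n = 4: D(4) = 4(4 + 1/4) = 17; numerator = 2(-112/1755) - 1(22/45) = -1082/1755; a_4 = (-1082/1755)/(17) = -1082/29835

r = -7/4; a_0 = 1; a_1 = 8/5; a_2 = 22/45; a_3 = -112/1755; a_4 = -1082/29835


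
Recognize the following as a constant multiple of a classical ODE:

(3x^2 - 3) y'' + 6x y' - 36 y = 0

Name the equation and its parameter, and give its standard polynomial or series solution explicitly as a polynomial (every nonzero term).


All three coefficients share the factor -3; dividing through by -3 gives  (1 - x^2) y'' - 2x y' + 12 y = 0.
This matches the Legendre equation (1 - x^2) y'' - 2x y' + n(n+1) y = 0 (note the -2x y' term) with n(n+1) = 12, so n = 3; the polynomial solution is P_3(x).
With y = sum_k a_k x^k, matching x^k gives (k+2)(k+1) a_{k+2} = [k(k+1) - n(n+1)] a_k = (k - 3)(k + 4) a_k. The right side vanishes at k = 3, so the series with the parity of 3 terminates at degree 3.
Standard normalization (P_n(1) = 1): leading coefficient (2n)!/(2^n (n!)^2) = 720/(8*36) = 5/2, so a_3 = 5/2. Work downward with a_k = (k+1)(k+2) a_{k+2} / ((k - 3)(k + 4)):
  a_1 = (2)(3)(5/2) / ((1 - 3)(1 + 4)) = 15/(-10) = -3/2
Hence P_3(x) = 5 x^3/2 - 3 x/2.

P_3(x); series = 5 x^3/2 - 3 x/2


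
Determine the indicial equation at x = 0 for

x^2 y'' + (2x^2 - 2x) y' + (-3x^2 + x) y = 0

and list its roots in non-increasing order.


Divide by x^2 to reach normal form y'' + P_1(x) y' + P_2(x) y = 0 with P_1(x) = 2 - 2/x and P_2(x) = -3 + 1/x.
x = 0 is a singular point because the y'-coefficient 2 - 2/x has a pole at x = 0 and the y-coefficient -3 + 1/x has a pole at x = 0.
It is a regular singular point because x P_1(x) = p(x) = 2x - 2 and x^2 P_2(x) = q(x) = -3x^2 + x are polynomials, hence analytic at x = 0.
p(0) = -2,  q(0) = 0.
Indicial equation: r(r-1) + p(0) r + q(0) = 0, i.e. r^2 + (p(0) - 1) r + q(0) = 0, i.e. r^2 - 3 r = 0.
Discriminant: (-3)^2 - 4(0) = 9, so r = (3 ± 3)/2.
Solving: r_1 = 3, r_2 = 0.

indicial: r^2 - 3 r = 0; roots r_1 = 3, r_2 = 0


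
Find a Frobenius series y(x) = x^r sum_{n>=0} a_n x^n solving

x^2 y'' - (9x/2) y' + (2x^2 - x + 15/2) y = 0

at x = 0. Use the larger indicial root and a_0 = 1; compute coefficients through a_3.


Write in Frobenius form y'' + (p(x)/x) y' + (q(x)/x^2) y = 0:
  p(x) = -9/2,  q(x) = 2x^2 - x + 15/2.
Indicial equation: r(r-1) + (-9/2) r + (15/2) = 0 -> roots r_1 = 3, r_2 = 5/2.
Take r = r_1 = 3. Let y(x) = x^r sum_{n>=0} a_n x^n with a_0 = 1.
Substitute y = x^r sum a_n x^n and match x^{r+n}. The recurrence is
  D(n) a_n - 1 a_{n-1} + 2 a_{n-2} = 0,  where D(n) = (r+n)(r+n-1) + (-9/2)(r+n) + (15/2).
  a_n = [1 a_{n-1} - 2 a_{n-2}] / D(n).
Since the indicial polynomial factors as (r - r_1)(r - r_2), D(n) = (r_1 + n - r_1)(r_1 + n - r_2) = n(n + 1/2).
Evaluating step by step (a_0 = 1):
  n = 1: D(1) = 1(1 + 1/2) = 3/2; numerator = 1(1) = 1; a_1 = (1)/(3/2) = 2/3
  n = 2: D(2) = 2(2 + 1/2) = 5; numerator = 1(2/3) - 2(1) = -4/3; a_2 = (-4/3)/(5) = -4/15
  n = 3: D(3) = 3(3 + 1/2) = 21/2; numerator = 1(-4/15) - 2(2/3) = -8/5; a_3 = (-8/5)/(21/2) = -16/105

r = 3; a_0 = 1; a_1 = 2/3; a_2 = -4/15; a_3 = -16/105


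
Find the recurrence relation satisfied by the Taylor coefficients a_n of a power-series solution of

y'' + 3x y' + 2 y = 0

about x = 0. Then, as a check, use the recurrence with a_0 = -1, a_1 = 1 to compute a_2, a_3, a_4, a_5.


Substitute y = sum_n a_n x^n.
y''(x) has coefficient (n+2)(n+1) a_{n+2} at x^n;
3 x y'(x) has coefficient 3 n a_n at x^n (shift);
2 y(x) has coefficient 2 a_n at x^n.
Matching x^n: (n+2)(n+1) a_{n+2} + (3n + 2) a_n = 0.
Thus a_{n+2} = (-3n - 2) / ((n+1)(n+2)) * a_n.

Check with a_0 = -1, a_1 = 1 (apply the recurrence for n = 0, 1, 2, 3): a_0 = -1, a_1 = 1, a_2 = 1, a_3 = -5/6, a_4 = -2/3, a_5 = 11/24.

a_(n+2) = (-3n - 2) / ((n+1)(n+2)) * a_n; check: a_0 = -1, a_1 = 1, a_2 = 1, a_3 = -5/6, a_4 = -2/3, a_5 = 11/24


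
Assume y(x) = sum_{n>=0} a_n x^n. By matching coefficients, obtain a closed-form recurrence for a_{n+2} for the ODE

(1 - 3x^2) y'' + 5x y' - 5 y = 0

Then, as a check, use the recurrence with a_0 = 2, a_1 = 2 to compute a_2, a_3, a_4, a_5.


Substitute y = sum_n a_n x^n.
(1 - 3 x^2) y'' contributes (n+2)(n+1) a_{n+2} - 3 n(n-1) a_n at x^n.
5 x y'(x) contributes 5 n a_n at x^n.
-5 y(x) contributes -5 a_n at x^n.
Matching x^n: (n+2)(n+1) a_{n+2} + (-3 n(n-1) + 5 n - 5) a_n = 0.
Thus a_{n+2} = (3 n(n-1) - 5 n + 5) / ((n+1)(n+2)) * a_n.

Check with a_0 = 2, a_1 = 2 (apply the recurrence for n = 0, 1, 2, 3): a_0 = 2, a_1 = 2, a_2 = 5, a_3 = 0, a_4 = 5/12, a_5 = 0.

a_(n+2) = (3 n(n-1) - 5 n + 5) / ((n+1)(n+2)) * a_n; check: a_0 = 2, a_1 = 2, a_2 = 5, a_3 = 0, a_4 = 5/12, a_5 = 0


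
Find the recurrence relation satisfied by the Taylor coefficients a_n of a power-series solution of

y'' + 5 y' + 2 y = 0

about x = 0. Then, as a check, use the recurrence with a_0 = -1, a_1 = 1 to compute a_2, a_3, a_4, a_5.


Substitute y = sum_n a_n x^n.
y''(x) has coefficient (n+2)(n+1) a_{n+2} at x^n;
5 y'(x) has coefficient 5 (n+1) a_{n+1} at x^n;
2 y(x) has coefficient 2 a_n at x^n.
Matching x^n: (n+2)(n+1) a_{n+2} + 5 (n+1) a_{n+1} + 2 a_n = 0.
Thus a_{n+2} = [-5 (n+1) a_{n+1} - 2 a_n] / ((n+1)(n+2)).

Check with a_0 = -1, a_1 = 1 (apply the recurrence for n = 0, 1, 2, 3): a_0 = -1, a_1 = 1, a_2 = -3/2, a_3 = 13/6, a_4 = -59/24, a_5 = 269/120.

a_(n+2) = [-5 (n+1) a_(n+1) - 2 a_n] / ((n+1)(n+2)); check: a_0 = -1, a_1 = 1, a_2 = -3/2, a_3 = 13/6, a_4 = -59/24, a_5 = 269/120


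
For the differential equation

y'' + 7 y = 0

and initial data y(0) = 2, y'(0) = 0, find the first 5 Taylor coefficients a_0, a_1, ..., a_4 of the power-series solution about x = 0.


Ansatz: y(x) = sum_{n>=0} a_n x^n, so y'(x) = sum_{n>=1} n a_n x^(n-1) and y''(x) = sum_{n>=2} n(n-1) a_n x^(n-2).
Substitute into P(x) y'' + Q(x) y' + R(x) y = 0 with P(x) = 1, Q(x) = 0, R(x) = 7, and match powers of x.
Initial conditions: a_0 = 2, a_1 = 0.
Setting the coefficient of each power of x to zero and solving order by order (substituting the coefficients already found):
  x^0: 2 a_2 + 7 a_0 = 0  ->  2 a_2 = -7 a_0 = -14  ->  a_2 = -7
  x^1: 6 a_3 + 7 a_1 = 0  ->  6 a_3 = -7 a_1 = 0  ->  a_3 = 0
  x^2: 12 a_4 + 7 a_2 = 0  ->  12 a_4 = -7 a_2 = 49  ->  a_4 = 49/12
Truncated series: y(x) = 2 - 7 x^2 + (49/12) x^4 + O(x^5).

a_0 = 2; a_1 = 0; a_2 = -7; a_3 = 0; a_4 = 49/12


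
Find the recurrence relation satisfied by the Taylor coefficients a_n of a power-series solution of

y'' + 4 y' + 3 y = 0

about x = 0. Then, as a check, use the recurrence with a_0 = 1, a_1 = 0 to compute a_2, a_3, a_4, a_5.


Substitute y = sum_n a_n x^n.
y''(x) has coefficient (n+2)(n+1) a_{n+2} at x^n;
4 y'(x) has coefficient 4 (n+1) a_{n+1} at x^n;
3 y(x) has coefficient 3 a_n at x^n.
Matching x^n: (n+2)(n+1) a_{n+2} + 4 (n+1) a_{n+1} + 3 a_n = 0.
Thus a_{n+2} = [-4 (n+1) a_{n+1} - 3 a_n] / ((n+1)(n+2)).

Check with a_0 = 1, a_1 = 0 (apply the recurrence for n = 0, 1, 2, 3): a_0 = 1, a_1 = 0, a_2 = -3/2, a_3 = 2, a_4 = -13/8, a_5 = 1.

a_(n+2) = [-4 (n+1) a_(n+1) - 3 a_n] / ((n+1)(n+2)); check: a_0 = 1, a_1 = 0, a_2 = -3/2, a_3 = 2, a_4 = -13/8, a_5 = 1


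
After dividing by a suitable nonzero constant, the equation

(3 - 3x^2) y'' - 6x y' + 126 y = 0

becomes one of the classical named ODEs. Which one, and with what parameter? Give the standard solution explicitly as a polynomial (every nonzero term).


All three coefficients share the factor 3; dividing through by 3 gives  (1 - x^2) y'' - 2x y' + 42 y = 0.
This matches the Legendre equation (1 - x^2) y'' - 2x y' + n(n+1) y = 0 (note the -2x y' term) with n(n+1) = 42, so n = 6; the polynomial solution is P_6(x).
With y = sum_k a_k x^k, matching x^k gives (k+2)(k+1) a_{k+2} = [k(k+1) - n(n+1)] a_k = (k - 6)(k + 7) a_k. The right side vanishes at k = 6, so the series with the parity of 6 terminates at degree 6.
Standard normalization (P_n(1) = 1): leading coefficient (2n)!/(2^n (n!)^2) = 479001600/(64*518400) = 231/16, so a_6 = 231/16. Work downward with a_k = (k+1)(k+2) a_{k+2} / ((k - 6)(k + 7)):
  a_4 = (5)(6)(231/16) / ((4 - 6)(4 + 7)) = (3465/8)/(-22) = -315/16
  a_2 = (3)(4)(-315/16) / ((2 - 6)(2 + 7)) = (-945/4)/(-36) = 105/16
  a_0 = (1)(2)(105/16) / ((0 - 6)(0 + 7)) = (105/8)/(-42) = -5/16
Hence P_6(x) = 231 x^6/16 - 315 x^4/16 + 105 x^2/16 - 5/16.

P_6(x); series = 231 x^6/16 - 315 x^4/16 + 105 x^2/16 - 5/16


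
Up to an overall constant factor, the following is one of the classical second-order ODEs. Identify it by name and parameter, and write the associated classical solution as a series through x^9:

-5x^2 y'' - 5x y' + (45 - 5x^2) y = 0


All three coefficients share the factor -5; dividing through by -5 gives  x^2 y'' + x y' + (x^2 - 9) y = 0.
This matches the Bessel equation x^2 y'' + x y' + (x^2 - nu^2) y = 0 with nu^2 = 9, so nu = 3; the solution bounded at x = 0 is J_3(x).
Frobenius at x = 0: indicial roots ±nu; for r = nu the recurrence k(k + 2nu) c_k = -c_{k-2} gives the standard series J_nu(x) = sum_{k>=0} (-1)^k / (k! (k+nu)!) (x/2)^(2k+nu). Evaluate the first 4 terms:
  k = 0: (-1)^0 / (0! * 3! * 2^3) x^3 = 1/(1*6*8) x^3 = (1/48) x^3
  k = 1: (-1)^1 / (1! * 4! * 2^5) x^5 = -1/(1*24*32) x^5 = (-1/768) x^5
  k = 2: (-1)^2 / (2! * 5! * 2^7) x^7 = 1/(2*120*128) x^7 = (1/30720) x^7
  k = 3: (-1)^3 / (3! * 6! * 2^9) x^9 = -1/(6*720*512) x^9 = (-1/2211840) x^9
Hence J_3(x) = -x^9/2211840 + x^7/30720 - x^5/768 + x^3/48 + ....

J_3(x); series = -x^9/2211840 + x^7/30720 - x^5/768 + x^3/48


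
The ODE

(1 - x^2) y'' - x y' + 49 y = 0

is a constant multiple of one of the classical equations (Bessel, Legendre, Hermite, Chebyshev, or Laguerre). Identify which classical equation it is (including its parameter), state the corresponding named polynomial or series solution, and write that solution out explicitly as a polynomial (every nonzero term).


The equation is already in a standard form:  (1 - x^2) y'' - x y' + 49 y = 0.
This matches the Chebyshev equation (1 - x^2) y'' - x y' + n^2 y = 0 (note the -x y' term, not -2x y') with n^2 = 49, so n = 7; the polynomial solution is T_7(x).
With y = sum_k a_k x^k, matching x^k gives (k+2)(k+1) a_{k+2} = (k^2 - n^2) a_k = (k - 7)(k + 7) a_k. The right side vanishes at k = 7, so the series with the parity of 7 terminates at degree 7.
Standard normalization: leading coefficient of T_n is 2^(n-1), so a_7 = 2^6 = 64. Work downward with a_k = (k+1)(k+2) a_{k+2} / ((k - 7)(k + 7)):
  a_5 = (6)(7)(64) / ((5 - 7)(5 + 7)) = 2688/(-24) = -112
  a_3 = (4)(5)(-112) / ((3 - 7)(3 + 7)) = -2240/(-40) = 56
  a_1 = (2)(3)(56) / ((1 - 7)(1 + 7)) = 336/(-48) = -7
Hence T_7(x) = 64 x^7 - 112 x^5 + 56 x^3 - 7 x.

T_7(x); series = 64 x^7 - 112 x^5 + 56 x^3 - 7 x


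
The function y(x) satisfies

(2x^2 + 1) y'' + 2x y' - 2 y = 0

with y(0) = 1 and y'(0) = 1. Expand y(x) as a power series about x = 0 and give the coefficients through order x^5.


Ansatz: y(x) = sum_{n>=0} a_n x^n, so y'(x) = sum_{n>=1} n a_n x^(n-1) and y''(x) = sum_{n>=2} n(n-1) a_n x^(n-2).
Substitute into P(x) y'' + Q(x) y' + R(x) y = 0 with P(x) = 2x^2 + 1, Q(x) = 2x, R(x) = -2, and match powers of x.
Initial conditions: a_0 = 1, a_1 = 1.
Setting the coefficient of each power of x to zero and solving order by order (substituting the coefficients already found):
  x^0: 2 a_2 - 2 a_0 = 0  ->  2 a_2 = 2 a_0 = 2  ->  a_2 = 1
  x^1: 6 a_3 = 0  ->  a_3 = 0
  x^2: 12 a_4 + 6 a_2 = 0  ->  12 a_4 = -6 a_2 = -6  ->  a_4 = -1/2
  x^3: 20 a_5 + 16 a_3 = 0  ->  20 a_5 = -16 a_3 = 0  ->  a_5 = 0
Truncated series: y(x) = 1 + x + x^2 - (1/2) x^4 + O(x^6).

a_0 = 1; a_1 = 1; a_2 = 1; a_3 = 0; a_4 = -1/2; a_5 = 0


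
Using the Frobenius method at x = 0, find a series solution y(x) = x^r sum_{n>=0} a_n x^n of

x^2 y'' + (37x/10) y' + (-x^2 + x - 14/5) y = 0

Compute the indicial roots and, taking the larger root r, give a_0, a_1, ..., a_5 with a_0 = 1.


Write in Frobenius form y'' + (p(x)/x) y' + (q(x)/x^2) y = 0:
  p(x) = 37/10,  q(x) = -x^2 + x - 14/5.
Indicial equation: r(r-1) + (37/10) r + (-14/5) = 0 -> roots r_1 = 4/5, r_2 = -7/2.
Take r = r_1 = 4/5. Let y(x) = x^r sum_{n>=0} a_n x^n with a_0 = 1.
Substitute y = x^r sum a_n x^n and match x^{r+n}. The recurrence is
  D(n) a_n + 1 a_{n-1} - 1 a_{n-2} = 0,  where D(n) = (r+n)(r+n-1) + (37/10)(r+n) + (-14/5).
  a_n = [-1 a_{n-1} + 1 a_{n-2}] / D(n).
Since the indicial polynomial factors as (r - r_1)(r - r_2), D(n) = (r_1 + n - r_1)(r_1 + n - r_2) = n(n + 43/10).
Evaluating step by step (a_0 = 1):
  n = 1: D(1) = 1(1 + 43/10) = 53/10; numerator = -1(1) = -1; a_1 = (-1)/(53/10) = -10/53
  n = 2: D(2) = 2(2 + 43/10) = 63/5; numerator = -1(-10/53) + 1(1) = 63/53; a_2 = (63/53)/(63/5) = 5/53
  n = 3: D(3) = 3(3 + 43/10) = 219/10; numerator = -1(5/53) + 1(-10/53) = -15/53; a_3 = (-15/53)/(219/10) = -50/3869
  n = 4: D(4) = 4(4 + 43/10) = 166/5; numerator = -1(-50/3869) + 1(5/53) = 415/3869; a_4 = (415/3869)/(166/5) = 25/7738
  n = 5: D(5) = 5(5 + 43/10) = 93/2; numerator = -1(25/7738) + 1(-50/3869) = -125/7738; a_5 = (-125/7738)/(93/2) = -125/359817

r = 4/5; a_0 = 1; a_1 = -10/53; a_2 = 5/53; a_3 = -50/3869; a_4 = 25/7738; a_5 = -125/359817


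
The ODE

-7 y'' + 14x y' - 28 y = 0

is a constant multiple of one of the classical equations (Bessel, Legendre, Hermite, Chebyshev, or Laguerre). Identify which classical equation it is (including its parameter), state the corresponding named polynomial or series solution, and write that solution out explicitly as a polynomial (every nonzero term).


All three coefficients share the factor -7; dividing through by -7 gives  y'' - 2x y' + 4 y = 0.
This matches the Hermite equation y'' - 2x y' + 2n y = 0 with 2n = 4, so n = 2; the polynomial solution is H_2(x).
With y = sum_k a_k x^k, matching x^k gives (k+2)(k+1) a_{k+2} = 2(k - n) a_k = 2(k - 2) a_k. The right side vanishes at k = 2, so the series with the parity of 2 terminates at degree 2.
Standard normalization: leading coefficient of H_n is 2^n, so a_2 = 2^2 = 4. Work downward with a_k = (k+1)(k+2) a_{k+2} / (2(k - n)):
  a_0 = (1)(2)(4) / (2(0 - 2)) = 8/(-4) = -2
Hence H_2(x) = 4 x^2 - 2.

H_2(x); series = 4 x^2 - 2


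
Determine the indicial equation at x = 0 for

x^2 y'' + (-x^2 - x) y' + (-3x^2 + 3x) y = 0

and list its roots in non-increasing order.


Divide by x^2 to reach normal form y'' + P_1(x) y' + P_2(x) y = 0 with P_1(x) = -1 - 1/x and P_2(x) = -3 + 3/x.
x = 0 is a singular point because the y'-coefficient -1 - 1/x has a pole at x = 0 and the y-coefficient -3 + 3/x has a pole at x = 0.
It is a regular singular point because x P_1(x) = p(x) = -x - 1 and x^2 P_2(x) = q(x) = -3x^2 + 3x are polynomials, hence analytic at x = 0.
p(0) = -1,  q(0) = 0.
Indicial equation: r(r-1) + p(0) r + q(0) = 0, i.e. r^2 + (p(0) - 1) r + q(0) = 0, i.e. r^2 - 2 r = 0.
Discriminant: (-2)^2 - 4(0) = 4, so r = (2 ± 2)/2.
Solving: r_1 = 2, r_2 = 0.

indicial: r^2 - 2 r = 0; roots r_1 = 2, r_2 = 0
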